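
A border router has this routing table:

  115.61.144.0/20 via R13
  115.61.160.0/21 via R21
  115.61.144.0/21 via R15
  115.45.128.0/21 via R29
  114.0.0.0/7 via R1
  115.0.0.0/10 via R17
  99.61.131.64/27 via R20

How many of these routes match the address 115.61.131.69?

Prefixes containing 115.61.131.69:
  114.0.0.0/7 (114.0.0.0 - 115.255.255.255)
  115.0.0.0/10 (115.0.0.0 - 115.63.255.255)
Total matching entries: 2.

2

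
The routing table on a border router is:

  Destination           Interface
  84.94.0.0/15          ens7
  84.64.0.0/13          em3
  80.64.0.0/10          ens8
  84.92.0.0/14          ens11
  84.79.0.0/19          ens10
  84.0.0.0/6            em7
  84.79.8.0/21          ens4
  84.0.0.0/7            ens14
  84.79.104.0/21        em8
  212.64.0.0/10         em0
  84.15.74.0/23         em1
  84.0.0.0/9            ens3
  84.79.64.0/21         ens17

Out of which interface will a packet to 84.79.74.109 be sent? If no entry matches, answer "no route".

ens3

Routes whose prefix contains 84.79.74.109:
  84.0.0.0/6 (84.0.0.0 - 87.255.255.255) -> em7
  84.0.0.0/7 (84.0.0.0 - 85.255.255.255) -> ens14
  84.0.0.0/9 (84.0.0.0 - 84.127.255.255) -> ens3
More-specific entries that do NOT match:
  84.15.74.0/23 (84.15.74.0 - 84.15.75.255) does not contain 84.79.74.109
  84.79.8.0/21 (84.79.8.0 - 84.79.15.255) does not contain 84.79.74.109
  84.79.104.0/21 (84.79.104.0 - 84.79.111.255) does not contain 84.79.74.109
  84.79.64.0/21 (84.79.64.0 - 84.79.71.255) does not contain 84.79.74.109
  84.79.0.0/19 (84.79.0.0 - 84.79.31.255) does not contain 84.79.74.109
  84.94.0.0/15 (84.94.0.0 - 84.95.255.255) does not contain 84.79.74.109
  84.92.0.0/14 (84.92.0.0 - 84.95.255.255) does not contain 84.79.74.109
  84.64.0.0/13 (84.64.0.0 - 84.71.255.255) does not contain 84.79.74.109
  80.64.0.0/10 (80.64.0.0 - 80.127.255.255) does not contain 84.79.74.109
  212.64.0.0/10 (212.64.0.0 - 212.127.255.255) does not contain 84.79.74.109
Longest matching prefix is /9 -> interface ens3.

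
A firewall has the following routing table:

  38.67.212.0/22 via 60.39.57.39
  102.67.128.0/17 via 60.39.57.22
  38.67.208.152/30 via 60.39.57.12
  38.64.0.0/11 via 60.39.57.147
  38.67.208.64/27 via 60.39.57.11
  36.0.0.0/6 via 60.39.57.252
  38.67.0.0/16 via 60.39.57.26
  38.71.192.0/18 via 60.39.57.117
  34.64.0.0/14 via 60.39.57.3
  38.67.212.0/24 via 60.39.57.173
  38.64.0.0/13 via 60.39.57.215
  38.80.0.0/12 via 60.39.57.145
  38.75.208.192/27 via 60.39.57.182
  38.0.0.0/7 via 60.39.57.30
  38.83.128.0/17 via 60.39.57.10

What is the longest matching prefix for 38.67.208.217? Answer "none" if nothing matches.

Entries matching 38.67.208.217:
  36.0.0.0/6 (36.0.0.0 - 39.255.255.255)
  38.0.0.0/7 (38.0.0.0 - 39.255.255.255)
  38.64.0.0/11 (38.64.0.0 - 38.95.255.255)
  38.64.0.0/13 (38.64.0.0 - 38.71.255.255)
  38.67.0.0/16 (38.67.0.0 - 38.67.255.255)
Most specific is 38.67.0.0/16.

38.67.0.0/16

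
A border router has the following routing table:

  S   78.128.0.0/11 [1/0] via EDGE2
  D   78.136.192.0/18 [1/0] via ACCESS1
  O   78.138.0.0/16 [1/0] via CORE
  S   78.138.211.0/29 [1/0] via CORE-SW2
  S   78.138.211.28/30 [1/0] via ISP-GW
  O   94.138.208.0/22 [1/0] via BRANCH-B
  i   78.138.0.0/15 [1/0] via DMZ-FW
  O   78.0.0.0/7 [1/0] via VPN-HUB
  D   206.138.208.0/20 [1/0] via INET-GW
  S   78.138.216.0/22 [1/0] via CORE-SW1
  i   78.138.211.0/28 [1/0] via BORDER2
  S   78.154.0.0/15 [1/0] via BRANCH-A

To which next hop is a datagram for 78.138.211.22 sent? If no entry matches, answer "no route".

CORE

Routes whose prefix contains 78.138.211.22:
  78.0.0.0/7 (78.0.0.0 - 79.255.255.255) -> VPN-HUB
  78.128.0.0/11 (78.128.0.0 - 78.159.255.255) -> EDGE2
  78.138.0.0/15 (78.138.0.0 - 78.139.255.255) -> DMZ-FW
  78.138.0.0/16 (78.138.0.0 - 78.138.255.255) -> CORE
More-specific entries that do NOT match:
  78.138.211.28/30 (78.138.211.28 - 78.138.211.31) does not contain 78.138.211.22
  78.138.211.0/29 (78.138.211.0 - 78.138.211.7) does not contain 78.138.211.22
  78.138.211.0/28 (78.138.211.0 - 78.138.211.15) does not contain 78.138.211.22
  94.138.208.0/22 (94.138.208.0 - 94.138.211.255) does not contain 78.138.211.22
  78.138.216.0/22 (78.138.216.0 - 78.138.219.255) does not contain 78.138.211.22
  206.138.208.0/20 (206.138.208.0 - 206.138.223.255) does not contain 78.138.211.22
  78.136.192.0/18 (78.136.192.0 - 78.136.255.255) does not contain 78.138.211.22
Longest matching prefix is /16 -> next hop CORE.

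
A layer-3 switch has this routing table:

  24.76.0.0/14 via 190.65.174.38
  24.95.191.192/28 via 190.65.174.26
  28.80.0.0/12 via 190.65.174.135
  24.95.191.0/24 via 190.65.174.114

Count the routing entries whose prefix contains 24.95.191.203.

2

Prefixes containing 24.95.191.203:
  24.95.191.0/24 (24.95.191.0 - 24.95.191.255)
  24.95.191.192/28 (24.95.191.192 - 24.95.191.207)
Total matching entries: 2.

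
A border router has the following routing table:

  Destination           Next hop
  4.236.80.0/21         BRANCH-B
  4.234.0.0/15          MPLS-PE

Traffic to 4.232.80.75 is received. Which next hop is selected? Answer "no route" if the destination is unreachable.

no route

No entry's prefix contains 4.232.80.75; there is no default route.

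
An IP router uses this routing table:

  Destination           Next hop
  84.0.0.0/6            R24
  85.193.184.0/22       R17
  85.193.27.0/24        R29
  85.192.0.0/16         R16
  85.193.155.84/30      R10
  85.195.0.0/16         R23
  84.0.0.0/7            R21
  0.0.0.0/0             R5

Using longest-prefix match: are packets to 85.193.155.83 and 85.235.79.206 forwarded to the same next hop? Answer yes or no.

yes

85.193.155.83: longest match 84.0.0.0/7 -> R21
85.235.79.206: longest match 84.0.0.0/7 -> R21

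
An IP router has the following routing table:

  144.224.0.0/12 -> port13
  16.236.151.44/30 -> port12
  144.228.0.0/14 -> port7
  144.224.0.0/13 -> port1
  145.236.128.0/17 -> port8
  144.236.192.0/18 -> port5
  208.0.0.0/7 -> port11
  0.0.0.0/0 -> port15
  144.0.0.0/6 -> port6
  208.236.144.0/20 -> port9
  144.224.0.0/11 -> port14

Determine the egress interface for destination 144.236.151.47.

Routes whose prefix contains 144.236.151.47:
  0.0.0.0/0 (default, matches everything) -> port15
  144.0.0.0/6 (144.0.0.0 - 147.255.255.255) -> port6
  144.224.0.0/11 (144.224.0.0 - 144.255.255.255) -> port14
  144.224.0.0/12 (144.224.0.0 - 144.239.255.255) -> port13
More-specific entries that do NOT match:
  16.236.151.44/30 (16.236.151.44 - 16.236.151.47) does not contain 144.236.151.47
  208.236.144.0/20 (208.236.144.0 - 208.236.159.255) does not contain 144.236.151.47
  144.236.192.0/18 (144.236.192.0 - 144.236.255.255) does not contain 144.236.151.47
  145.236.128.0/17 (145.236.128.0 - 145.236.255.255) does not contain 144.236.151.47
  144.228.0.0/14 (144.228.0.0 - 144.231.255.255) does not contain 144.236.151.47
  144.224.0.0/13 (144.224.0.0 - 144.231.255.255) does not contain 144.236.151.47
Longest matching prefix is /12 -> interface port13.

port13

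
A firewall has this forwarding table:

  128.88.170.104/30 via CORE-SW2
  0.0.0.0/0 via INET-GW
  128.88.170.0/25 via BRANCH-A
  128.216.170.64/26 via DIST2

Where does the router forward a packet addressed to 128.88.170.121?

BRANCH-A

Routes whose prefix contains 128.88.170.121:
  0.0.0.0/0 (default, matches everything) -> INET-GW
  128.88.170.0/25 (128.88.170.0 - 128.88.170.127) -> BRANCH-A
More-specific entries that do NOT match:
  128.88.170.104/30 (128.88.170.104 - 128.88.170.107) does not contain 128.88.170.121
  128.216.170.64/26 (128.216.170.64 - 128.216.170.127) does not contain 128.88.170.121
Longest matching prefix is /25 -> next hop BRANCH-A.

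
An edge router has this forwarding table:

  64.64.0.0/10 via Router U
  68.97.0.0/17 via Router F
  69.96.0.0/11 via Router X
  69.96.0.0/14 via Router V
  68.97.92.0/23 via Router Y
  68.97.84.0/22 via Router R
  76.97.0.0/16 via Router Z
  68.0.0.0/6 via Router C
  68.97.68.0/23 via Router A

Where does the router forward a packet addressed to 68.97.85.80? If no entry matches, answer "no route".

Router R

Routes whose prefix contains 68.97.85.80:
  68.0.0.0/6 (68.0.0.0 - 71.255.255.255) -> Router C
  68.97.0.0/17 (68.97.0.0 - 68.97.127.255) -> Router F
  68.97.84.0/22 (68.97.84.0 - 68.97.87.255) -> Router R
More-specific entries that do NOT match:
  68.97.92.0/23 (68.97.92.0 - 68.97.93.255) does not contain 68.97.85.80
  68.97.68.0/23 (68.97.68.0 - 68.97.69.255) does not contain 68.97.85.80
Longest matching prefix is /22 -> next hop Router R.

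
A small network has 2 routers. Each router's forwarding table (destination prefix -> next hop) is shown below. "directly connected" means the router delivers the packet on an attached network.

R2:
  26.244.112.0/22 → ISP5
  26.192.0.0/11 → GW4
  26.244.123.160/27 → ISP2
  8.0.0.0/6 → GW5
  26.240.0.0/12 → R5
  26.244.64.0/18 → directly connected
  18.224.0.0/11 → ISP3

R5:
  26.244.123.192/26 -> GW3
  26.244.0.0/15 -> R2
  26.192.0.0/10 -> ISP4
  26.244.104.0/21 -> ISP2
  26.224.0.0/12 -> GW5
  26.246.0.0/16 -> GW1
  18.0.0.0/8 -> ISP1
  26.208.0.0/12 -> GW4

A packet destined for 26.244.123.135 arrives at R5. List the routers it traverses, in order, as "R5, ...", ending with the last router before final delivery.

R5, R2

At R5: longest match for 26.244.123.135 is 26.244.0.0/15 -> R2
At R2: longest match for 26.244.123.135 is 26.244.64.0/18 -> directly connected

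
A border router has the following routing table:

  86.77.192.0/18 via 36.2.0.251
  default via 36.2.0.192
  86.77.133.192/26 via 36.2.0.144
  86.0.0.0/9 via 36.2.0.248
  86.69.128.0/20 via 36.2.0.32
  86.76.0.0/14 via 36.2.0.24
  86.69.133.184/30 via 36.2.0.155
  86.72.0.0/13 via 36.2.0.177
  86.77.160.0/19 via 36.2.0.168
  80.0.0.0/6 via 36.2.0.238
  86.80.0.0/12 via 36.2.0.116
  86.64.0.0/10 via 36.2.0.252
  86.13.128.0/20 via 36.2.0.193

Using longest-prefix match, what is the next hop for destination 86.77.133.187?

Routes whose prefix contains 86.77.133.187:
  0.0.0.0/0 (default, matches everything) -> 36.2.0.192
  86.0.0.0/9 (86.0.0.0 - 86.127.255.255) -> 36.2.0.248
  86.64.0.0/10 (86.64.0.0 - 86.127.255.255) -> 36.2.0.252
  86.72.0.0/13 (86.72.0.0 - 86.79.255.255) -> 36.2.0.177
  86.76.0.0/14 (86.76.0.0 - 86.79.255.255) -> 36.2.0.24
More-specific entries that do NOT match:
  86.69.133.184/30 (86.69.133.184 - 86.69.133.187) does not contain 86.77.133.187
  86.77.133.192/26 (86.77.133.192 - 86.77.133.255) does not contain 86.77.133.187
  86.69.128.0/20 (86.69.128.0 - 86.69.143.255) does not contain 86.77.133.187
  86.13.128.0/20 (86.13.128.0 - 86.13.143.255) does not contain 86.77.133.187
  86.77.160.0/19 (86.77.160.0 - 86.77.191.255) does not contain 86.77.133.187
  86.77.192.0/18 (86.77.192.0 - 86.77.255.255) does not contain 86.77.133.187
Longest matching prefix is /14 -> next hop 36.2.0.24.

36.2.0.24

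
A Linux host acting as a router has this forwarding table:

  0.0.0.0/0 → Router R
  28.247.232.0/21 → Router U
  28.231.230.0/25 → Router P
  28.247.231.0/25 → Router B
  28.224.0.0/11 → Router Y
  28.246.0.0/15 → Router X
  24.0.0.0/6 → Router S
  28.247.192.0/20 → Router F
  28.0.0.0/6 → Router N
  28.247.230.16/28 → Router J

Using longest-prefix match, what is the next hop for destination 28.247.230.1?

Routes whose prefix contains 28.247.230.1:
  0.0.0.0/0 (default, matches everything) -> Router R
  28.0.0.0/6 (28.0.0.0 - 31.255.255.255) -> Router N
  28.224.0.0/11 (28.224.0.0 - 28.255.255.255) -> Router Y
  28.246.0.0/15 (28.246.0.0 - 28.247.255.255) -> Router X
More-specific entries that do NOT match:
  28.247.230.16/28 (28.247.230.16 - 28.247.230.31) does not contain 28.247.230.1
  28.231.230.0/25 (28.231.230.0 - 28.231.230.127) does not contain 28.247.230.1
  28.247.231.0/25 (28.247.231.0 - 28.247.231.127) does not contain 28.247.230.1
  28.247.232.0/21 (28.247.232.0 - 28.247.239.255) does not contain 28.247.230.1
  28.247.192.0/20 (28.247.192.0 - 28.247.207.255) does not contain 28.247.230.1
Longest matching prefix is /15 -> next hop Router X.

Router X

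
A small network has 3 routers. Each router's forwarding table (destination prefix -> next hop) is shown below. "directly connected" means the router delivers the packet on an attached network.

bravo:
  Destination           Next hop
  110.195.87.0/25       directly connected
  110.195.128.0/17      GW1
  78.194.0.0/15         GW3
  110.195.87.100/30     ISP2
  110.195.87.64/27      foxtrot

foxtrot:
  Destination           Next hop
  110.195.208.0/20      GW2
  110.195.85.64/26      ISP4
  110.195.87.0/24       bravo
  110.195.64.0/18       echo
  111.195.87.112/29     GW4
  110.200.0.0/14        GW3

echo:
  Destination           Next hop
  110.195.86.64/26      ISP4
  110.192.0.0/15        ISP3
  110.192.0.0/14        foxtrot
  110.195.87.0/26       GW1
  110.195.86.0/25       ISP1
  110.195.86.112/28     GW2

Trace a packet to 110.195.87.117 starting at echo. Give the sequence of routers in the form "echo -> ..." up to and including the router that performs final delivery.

echo -> foxtrot -> bravo

At echo: longest match for 110.195.87.117 is 110.192.0.0/14 -> foxtrot
At foxtrot: longest match for 110.195.87.117 is 110.195.87.0/24 -> bravo
At bravo: longest match for 110.195.87.117 is 110.195.87.0/25 -> directly connected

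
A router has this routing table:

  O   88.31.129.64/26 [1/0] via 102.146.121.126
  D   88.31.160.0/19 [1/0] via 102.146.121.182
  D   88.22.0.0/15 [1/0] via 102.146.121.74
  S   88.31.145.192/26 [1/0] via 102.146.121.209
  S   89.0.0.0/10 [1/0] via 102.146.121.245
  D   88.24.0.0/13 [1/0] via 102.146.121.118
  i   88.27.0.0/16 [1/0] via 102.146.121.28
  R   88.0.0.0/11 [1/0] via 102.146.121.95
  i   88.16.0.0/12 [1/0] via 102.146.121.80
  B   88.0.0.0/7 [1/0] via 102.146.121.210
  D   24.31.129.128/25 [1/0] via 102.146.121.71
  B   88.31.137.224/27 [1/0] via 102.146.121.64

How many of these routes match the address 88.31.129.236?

4

Prefixes containing 88.31.129.236:
  88.0.0.0/7 (88.0.0.0 - 89.255.255.255)
  88.0.0.0/11 (88.0.0.0 - 88.31.255.255)
  88.16.0.0/12 (88.16.0.0 - 88.31.255.255)
  88.24.0.0/13 (88.24.0.0 - 88.31.255.255)
Total matching entries: 4.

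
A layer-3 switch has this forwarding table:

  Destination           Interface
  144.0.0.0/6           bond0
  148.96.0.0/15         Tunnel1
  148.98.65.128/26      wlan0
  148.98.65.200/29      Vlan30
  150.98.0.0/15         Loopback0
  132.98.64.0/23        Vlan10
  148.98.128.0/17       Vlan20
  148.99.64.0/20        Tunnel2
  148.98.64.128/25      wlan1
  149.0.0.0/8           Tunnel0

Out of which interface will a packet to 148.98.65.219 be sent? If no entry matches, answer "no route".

no route

No entry's prefix contains 148.98.65.219; there is no default route.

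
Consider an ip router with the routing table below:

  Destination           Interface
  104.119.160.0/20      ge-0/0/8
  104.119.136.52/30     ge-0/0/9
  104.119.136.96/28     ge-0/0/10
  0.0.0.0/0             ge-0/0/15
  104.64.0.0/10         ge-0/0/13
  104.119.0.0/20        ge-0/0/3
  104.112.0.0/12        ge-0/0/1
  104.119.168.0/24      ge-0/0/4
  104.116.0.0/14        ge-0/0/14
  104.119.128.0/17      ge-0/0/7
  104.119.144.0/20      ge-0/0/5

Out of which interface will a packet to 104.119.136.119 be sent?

Routes whose prefix contains 104.119.136.119:
  0.0.0.0/0 (default, matches everything) -> ge-0/0/15
  104.64.0.0/10 (104.64.0.0 - 104.127.255.255) -> ge-0/0/13
  104.112.0.0/12 (104.112.0.0 - 104.127.255.255) -> ge-0/0/1
  104.116.0.0/14 (104.116.0.0 - 104.119.255.255) -> ge-0/0/14
  104.119.128.0/17 (104.119.128.0 - 104.119.255.255) -> ge-0/0/7
More-specific entries that do NOT match:
  104.119.136.52/30 (104.119.136.52 - 104.119.136.55) does not contain 104.119.136.119
  104.119.136.96/28 (104.119.136.96 - 104.119.136.111) does not contain 104.119.136.119
  104.119.168.0/24 (104.119.168.0 - 104.119.168.255) does not contain 104.119.136.119
  104.119.160.0/20 (104.119.160.0 - 104.119.175.255) does not contain 104.119.136.119
  104.119.0.0/20 (104.119.0.0 - 104.119.15.255) does not contain 104.119.136.119
  104.119.144.0/20 (104.119.144.0 - 104.119.159.255) does not contain 104.119.136.119
Longest matching prefix is /17 -> interface ge-0/0/7.

ge-0/0/7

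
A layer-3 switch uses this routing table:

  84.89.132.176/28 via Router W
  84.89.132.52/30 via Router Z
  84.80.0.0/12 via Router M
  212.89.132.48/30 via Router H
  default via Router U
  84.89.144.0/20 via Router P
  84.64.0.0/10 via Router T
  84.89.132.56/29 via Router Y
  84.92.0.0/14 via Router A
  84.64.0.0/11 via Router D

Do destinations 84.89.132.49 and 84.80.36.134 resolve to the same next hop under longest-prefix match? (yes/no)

yes

84.89.132.49: longest match 84.80.0.0/12 -> Router M
84.80.36.134: longest match 84.80.0.0/12 -> Router M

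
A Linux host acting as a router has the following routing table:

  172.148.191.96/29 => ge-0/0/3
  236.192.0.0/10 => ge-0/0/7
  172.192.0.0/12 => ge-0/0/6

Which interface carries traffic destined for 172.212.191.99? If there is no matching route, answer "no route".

No entry's prefix contains 172.212.191.99; there is no default route.

no route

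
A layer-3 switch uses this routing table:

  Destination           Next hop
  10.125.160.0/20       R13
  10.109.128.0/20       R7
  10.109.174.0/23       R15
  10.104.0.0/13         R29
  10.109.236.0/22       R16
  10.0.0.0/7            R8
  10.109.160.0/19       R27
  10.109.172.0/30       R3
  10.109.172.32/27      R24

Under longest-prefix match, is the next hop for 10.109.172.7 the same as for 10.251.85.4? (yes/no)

no

10.109.172.7: longest match 10.109.160.0/19 -> R27
10.251.85.4: longest match 10.0.0.0/7 -> R8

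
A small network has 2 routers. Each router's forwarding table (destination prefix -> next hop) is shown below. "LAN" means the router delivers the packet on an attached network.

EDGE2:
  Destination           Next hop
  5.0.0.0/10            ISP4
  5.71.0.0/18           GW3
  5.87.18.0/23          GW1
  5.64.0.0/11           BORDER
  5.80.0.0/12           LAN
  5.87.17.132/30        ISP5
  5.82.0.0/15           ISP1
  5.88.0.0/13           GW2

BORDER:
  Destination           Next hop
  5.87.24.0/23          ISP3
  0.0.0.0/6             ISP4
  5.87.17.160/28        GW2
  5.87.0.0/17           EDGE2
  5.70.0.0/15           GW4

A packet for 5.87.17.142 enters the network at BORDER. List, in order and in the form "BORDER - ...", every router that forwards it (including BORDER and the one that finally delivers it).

BORDER - EDGE2

At BORDER: longest match for 5.87.17.142 is 5.87.0.0/17 -> EDGE2
At EDGE2: longest match for 5.87.17.142 is 5.80.0.0/12 -> LAN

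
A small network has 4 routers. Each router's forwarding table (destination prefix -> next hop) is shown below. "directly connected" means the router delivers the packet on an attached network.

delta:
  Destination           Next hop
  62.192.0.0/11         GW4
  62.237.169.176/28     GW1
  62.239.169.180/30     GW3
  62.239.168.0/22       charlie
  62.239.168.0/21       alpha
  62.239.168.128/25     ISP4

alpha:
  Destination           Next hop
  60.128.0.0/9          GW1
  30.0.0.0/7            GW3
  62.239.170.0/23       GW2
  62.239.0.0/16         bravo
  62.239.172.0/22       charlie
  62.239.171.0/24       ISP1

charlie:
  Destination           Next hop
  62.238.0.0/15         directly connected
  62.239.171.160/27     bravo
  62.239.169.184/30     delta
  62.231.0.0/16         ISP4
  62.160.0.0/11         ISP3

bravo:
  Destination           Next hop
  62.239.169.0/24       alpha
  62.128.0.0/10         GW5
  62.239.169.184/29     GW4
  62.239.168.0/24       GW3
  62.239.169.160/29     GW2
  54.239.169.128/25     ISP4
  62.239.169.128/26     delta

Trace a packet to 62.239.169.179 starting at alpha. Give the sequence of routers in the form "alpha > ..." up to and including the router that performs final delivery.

alpha > bravo > delta > charlie

At alpha: longest match for 62.239.169.179 is 62.239.0.0/16 -> bravo
At bravo: longest match for 62.239.169.179 is 62.239.169.128/26 -> delta
At delta: longest match for 62.239.169.179 is 62.239.168.0/22 -> charlie
At charlie: longest match for 62.239.169.179 is 62.238.0.0/15 -> directly connected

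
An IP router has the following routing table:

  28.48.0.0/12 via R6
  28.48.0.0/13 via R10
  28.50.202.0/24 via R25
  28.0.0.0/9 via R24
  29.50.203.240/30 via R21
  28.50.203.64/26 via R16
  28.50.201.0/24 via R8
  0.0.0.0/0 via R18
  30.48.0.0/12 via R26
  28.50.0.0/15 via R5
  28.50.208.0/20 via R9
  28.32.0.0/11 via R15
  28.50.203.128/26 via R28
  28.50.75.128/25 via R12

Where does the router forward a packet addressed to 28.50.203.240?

R5

Routes whose prefix contains 28.50.203.240:
  0.0.0.0/0 (default, matches everything) -> R18
  28.0.0.0/9 (28.0.0.0 - 28.127.255.255) -> R24
  28.32.0.0/11 (28.32.0.0 - 28.63.255.255) -> R15
  28.48.0.0/12 (28.48.0.0 - 28.63.255.255) -> R6
  28.48.0.0/13 (28.48.0.0 - 28.55.255.255) -> R10
  28.50.0.0/15 (28.50.0.0 - 28.51.255.255) -> R5
More-specific entries that do NOT match:
  29.50.203.240/30 (29.50.203.240 - 29.50.203.243) does not contain 28.50.203.240
  28.50.203.64/26 (28.50.203.64 - 28.50.203.127) does not contain 28.50.203.240
  28.50.203.128/26 (28.50.203.128 - 28.50.203.191) does not contain 28.50.203.240
  28.50.75.128/25 (28.50.75.128 - 28.50.75.255) does not contain 28.50.203.240
  28.50.202.0/24 (28.50.202.0 - 28.50.202.255) does not contain 28.50.203.240
  28.50.201.0/24 (28.50.201.0 - 28.50.201.255) does not contain 28.50.203.240
  28.50.208.0/20 (28.50.208.0 - 28.50.223.255) does not contain 28.50.203.240
Longest matching prefix is /15 -> next hop R5.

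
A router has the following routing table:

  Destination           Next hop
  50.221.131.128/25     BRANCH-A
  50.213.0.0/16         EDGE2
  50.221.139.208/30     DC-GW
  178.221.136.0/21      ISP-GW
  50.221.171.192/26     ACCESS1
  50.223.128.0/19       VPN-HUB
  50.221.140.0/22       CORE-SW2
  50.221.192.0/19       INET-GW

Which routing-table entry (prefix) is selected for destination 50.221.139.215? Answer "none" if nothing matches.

50.221.139.215 is outside every listed prefix and there is no default route.

none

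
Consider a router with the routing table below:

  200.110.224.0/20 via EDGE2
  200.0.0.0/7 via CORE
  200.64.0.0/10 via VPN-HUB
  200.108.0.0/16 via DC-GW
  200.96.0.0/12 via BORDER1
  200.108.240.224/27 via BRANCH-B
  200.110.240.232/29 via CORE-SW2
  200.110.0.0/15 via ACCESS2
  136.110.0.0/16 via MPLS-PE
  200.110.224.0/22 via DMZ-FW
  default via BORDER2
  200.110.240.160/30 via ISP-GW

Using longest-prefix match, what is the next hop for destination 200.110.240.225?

ACCESS2

Routes whose prefix contains 200.110.240.225:
  0.0.0.0/0 (default, matches everything) -> BORDER2
  200.0.0.0/7 (200.0.0.0 - 201.255.255.255) -> CORE
  200.64.0.0/10 (200.64.0.0 - 200.127.255.255) -> VPN-HUB
  200.96.0.0/12 (200.96.0.0 - 200.111.255.255) -> BORDER1
  200.110.0.0/15 (200.110.0.0 - 200.111.255.255) -> ACCESS2
More-specific entries that do NOT match:
  200.110.240.160/30 (200.110.240.160 - 200.110.240.163) does not contain 200.110.240.225
  200.110.240.232/29 (200.110.240.232 - 200.110.240.239) does not contain 200.110.240.225
  200.108.240.224/27 (200.108.240.224 - 200.108.240.255) does not contain 200.110.240.225
  200.110.224.0/22 (200.110.224.0 - 200.110.227.255) does not contain 200.110.240.225
  200.110.224.0/20 (200.110.224.0 - 200.110.239.255) does not contain 200.110.240.225
  200.108.0.0/16 (200.108.0.0 - 200.108.255.255) does not contain 200.110.240.225
  136.110.0.0/16 (136.110.0.0 - 136.110.255.255) does not contain 200.110.240.225
Longest matching prefix is /15 -> next hop ACCESS2.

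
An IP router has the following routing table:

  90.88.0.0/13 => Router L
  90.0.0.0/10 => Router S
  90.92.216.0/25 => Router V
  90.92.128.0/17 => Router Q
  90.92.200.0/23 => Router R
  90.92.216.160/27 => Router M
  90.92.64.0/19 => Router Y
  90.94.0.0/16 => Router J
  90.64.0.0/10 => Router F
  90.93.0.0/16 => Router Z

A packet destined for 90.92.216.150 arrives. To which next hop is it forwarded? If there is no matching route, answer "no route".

Routes whose prefix contains 90.92.216.150:
  90.64.0.0/10 (90.64.0.0 - 90.127.255.255) -> Router F
  90.88.0.0/13 (90.88.0.0 - 90.95.255.255) -> Router L
  90.92.128.0/17 (90.92.128.0 - 90.92.255.255) -> Router Q
More-specific entries that do NOT match:
  90.92.216.160/27 (90.92.216.160 - 90.92.216.191) does not contain 90.92.216.150
  90.92.216.0/25 (90.92.216.0 - 90.92.216.127) does not contain 90.92.216.150
  90.92.200.0/23 (90.92.200.0 - 90.92.201.255) does not contain 90.92.216.150
  90.92.64.0/19 (90.92.64.0 - 90.92.95.255) does not contain 90.92.216.150
Longest matching prefix is /17 -> next hop Router Q.

Router Q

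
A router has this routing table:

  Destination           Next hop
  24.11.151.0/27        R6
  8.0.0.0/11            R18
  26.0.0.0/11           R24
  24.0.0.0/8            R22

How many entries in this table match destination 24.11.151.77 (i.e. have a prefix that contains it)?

Prefixes containing 24.11.151.77:
  24.0.0.0/8 (24.0.0.0 - 24.255.255.255)
Total matching entries: 1.

1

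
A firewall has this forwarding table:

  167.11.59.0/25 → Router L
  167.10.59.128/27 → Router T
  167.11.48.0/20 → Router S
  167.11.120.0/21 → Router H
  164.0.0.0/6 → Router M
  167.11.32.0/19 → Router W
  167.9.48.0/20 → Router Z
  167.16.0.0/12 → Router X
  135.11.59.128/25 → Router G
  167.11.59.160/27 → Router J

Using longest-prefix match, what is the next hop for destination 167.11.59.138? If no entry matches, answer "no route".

Routes whose prefix contains 167.11.59.138:
  164.0.0.0/6 (164.0.0.0 - 167.255.255.255) -> Router M
  167.11.32.0/19 (167.11.32.0 - 167.11.63.255) -> Router W
  167.11.48.0/20 (167.11.48.0 - 167.11.63.255) -> Router S
More-specific entries that do NOT match:
  167.10.59.128/27 (167.10.59.128 - 167.10.59.159) does not contain 167.11.59.138
  167.11.59.160/27 (167.11.59.160 - 167.11.59.191) does not contain 167.11.59.138
  167.11.59.0/25 (167.11.59.0 - 167.11.59.127) does not contain 167.11.59.138
  135.11.59.128/25 (135.11.59.128 - 135.11.59.255) does not contain 167.11.59.138
  167.11.120.0/21 (167.11.120.0 - 167.11.127.255) does not contain 167.11.59.138
Longest matching prefix is /20 -> next hop Router S.

Router S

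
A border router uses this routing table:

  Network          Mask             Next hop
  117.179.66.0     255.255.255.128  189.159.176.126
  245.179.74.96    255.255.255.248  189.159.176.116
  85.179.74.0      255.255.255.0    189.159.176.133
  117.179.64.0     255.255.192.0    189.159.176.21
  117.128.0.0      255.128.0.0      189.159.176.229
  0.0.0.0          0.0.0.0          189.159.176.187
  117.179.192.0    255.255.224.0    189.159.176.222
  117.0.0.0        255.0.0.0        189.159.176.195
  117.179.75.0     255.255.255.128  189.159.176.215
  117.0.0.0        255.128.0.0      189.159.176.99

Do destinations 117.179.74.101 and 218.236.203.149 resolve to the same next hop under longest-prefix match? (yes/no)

no

117.179.74.101: longest match 117.179.64.0/18 -> 189.159.176.21
218.236.203.149: longest match 0.0.0.0/0 -> 189.159.176.187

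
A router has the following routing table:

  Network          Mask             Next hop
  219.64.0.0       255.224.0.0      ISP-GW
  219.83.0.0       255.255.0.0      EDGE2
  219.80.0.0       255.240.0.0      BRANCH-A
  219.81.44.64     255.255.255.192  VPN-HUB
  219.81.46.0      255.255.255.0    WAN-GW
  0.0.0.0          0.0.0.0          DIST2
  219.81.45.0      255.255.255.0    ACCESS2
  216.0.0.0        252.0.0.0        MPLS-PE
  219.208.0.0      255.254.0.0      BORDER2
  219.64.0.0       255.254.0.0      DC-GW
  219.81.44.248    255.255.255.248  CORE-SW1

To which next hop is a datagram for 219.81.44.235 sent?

Routes whose prefix contains 219.81.44.235:
  0.0.0.0/0 (default, matches everything) -> DIST2
  216.0.0.0/6 (216.0.0.0 - 219.255.255.255) -> MPLS-PE
  219.64.0.0/11 (219.64.0.0 - 219.95.255.255) -> ISP-GW
  219.80.0.0/12 (219.80.0.0 - 219.95.255.255) -> BRANCH-A
More-specific entries that do NOT match:
  219.81.44.248/29 (219.81.44.248 - 219.81.44.255) does not contain 219.81.44.235
  219.81.44.64/26 (219.81.44.64 - 219.81.44.127) does not contain 219.81.44.235
  219.81.46.0/24 (219.81.46.0 - 219.81.46.255) does not contain 219.81.44.235
  219.81.45.0/24 (219.81.45.0 - 219.81.45.255) does not contain 219.81.44.235
  219.83.0.0/16 (219.83.0.0 - 219.83.255.255) does not contain 219.81.44.235
  219.208.0.0/15 (219.208.0.0 - 219.209.255.255) does not contain 219.81.44.235
  219.64.0.0/15 (219.64.0.0 - 219.65.255.255) does not contain 219.81.44.235
Longest matching prefix is /12 -> next hop BRANCH-A.

BRANCH-A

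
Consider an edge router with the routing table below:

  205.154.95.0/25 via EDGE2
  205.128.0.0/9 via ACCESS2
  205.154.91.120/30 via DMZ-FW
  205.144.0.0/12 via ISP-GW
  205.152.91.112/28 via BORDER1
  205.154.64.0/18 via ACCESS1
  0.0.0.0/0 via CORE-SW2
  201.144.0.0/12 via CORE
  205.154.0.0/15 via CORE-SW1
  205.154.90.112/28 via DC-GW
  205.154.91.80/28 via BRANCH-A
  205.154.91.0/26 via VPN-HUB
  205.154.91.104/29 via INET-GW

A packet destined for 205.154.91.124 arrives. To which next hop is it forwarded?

ACCESS1

Routes whose prefix contains 205.154.91.124:
  0.0.0.0/0 (default, matches everything) -> CORE-SW2
  205.128.0.0/9 (205.128.0.0 - 205.255.255.255) -> ACCESS2
  205.144.0.0/12 (205.144.0.0 - 205.159.255.255) -> ISP-GW
  205.154.0.0/15 (205.154.0.0 - 205.155.255.255) -> CORE-SW1
  205.154.64.0/18 (205.154.64.0 - 205.154.127.255) -> ACCESS1
More-specific entries that do NOT match:
  205.154.91.120/30 (205.154.91.120 - 205.154.91.123) does not contain 205.154.91.124
  205.154.91.104/29 (205.154.91.104 - 205.154.91.111) does not contain 205.154.91.124
  205.152.91.112/28 (205.152.91.112 - 205.152.91.127) does not contain 205.154.91.124
  205.154.90.112/28 (205.154.90.112 - 205.154.90.127) does not contain 205.154.91.124
  205.154.91.80/28 (205.154.91.80 - 205.154.91.95) does not contain 205.154.91.124
  205.154.91.0/26 (205.154.91.0 - 205.154.91.63) does not contain 205.154.91.124
  205.154.95.0/25 (205.154.95.0 - 205.154.95.127) does not contain 205.154.91.124
Longest matching prefix is /18 -> next hop ACCESS1.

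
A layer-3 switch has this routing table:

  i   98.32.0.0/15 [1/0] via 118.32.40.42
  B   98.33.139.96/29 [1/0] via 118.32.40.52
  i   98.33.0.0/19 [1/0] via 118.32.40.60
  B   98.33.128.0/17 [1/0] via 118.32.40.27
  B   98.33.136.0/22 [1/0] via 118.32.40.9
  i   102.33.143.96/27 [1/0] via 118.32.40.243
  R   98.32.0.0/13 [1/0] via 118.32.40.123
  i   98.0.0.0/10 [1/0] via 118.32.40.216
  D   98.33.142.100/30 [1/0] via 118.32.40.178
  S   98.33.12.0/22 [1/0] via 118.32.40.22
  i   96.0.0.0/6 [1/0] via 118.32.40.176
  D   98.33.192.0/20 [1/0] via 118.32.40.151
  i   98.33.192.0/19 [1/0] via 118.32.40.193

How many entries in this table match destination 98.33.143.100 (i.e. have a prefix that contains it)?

Prefixes containing 98.33.143.100:
  96.0.0.0/6 (96.0.0.0 - 99.255.255.255)
  98.0.0.0/10 (98.0.0.0 - 98.63.255.255)
  98.32.0.0/13 (98.32.0.0 - 98.39.255.255)
  98.32.0.0/15 (98.32.0.0 - 98.33.255.255)
  98.33.128.0/17 (98.33.128.0 - 98.33.255.255)
Total matching entries: 5.

5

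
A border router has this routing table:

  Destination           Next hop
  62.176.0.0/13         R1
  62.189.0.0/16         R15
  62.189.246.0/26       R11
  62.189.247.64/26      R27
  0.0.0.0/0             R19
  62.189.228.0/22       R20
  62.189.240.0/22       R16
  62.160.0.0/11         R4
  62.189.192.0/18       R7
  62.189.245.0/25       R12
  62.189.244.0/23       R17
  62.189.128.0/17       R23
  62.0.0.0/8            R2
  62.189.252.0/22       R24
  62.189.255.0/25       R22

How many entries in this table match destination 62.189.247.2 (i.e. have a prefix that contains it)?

6

Prefixes containing 62.189.247.2:
  0.0.0.0/0 (default, matches everything)
  62.0.0.0/8 (62.0.0.0 - 62.255.255.255)
  62.160.0.0/11 (62.160.0.0 - 62.191.255.255)
  62.189.0.0/16 (62.189.0.0 - 62.189.255.255)
  62.189.128.0/17 (62.189.128.0 - 62.189.255.255)
  62.189.192.0/18 (62.189.192.0 - 62.189.255.255)
Total matching entries: 6.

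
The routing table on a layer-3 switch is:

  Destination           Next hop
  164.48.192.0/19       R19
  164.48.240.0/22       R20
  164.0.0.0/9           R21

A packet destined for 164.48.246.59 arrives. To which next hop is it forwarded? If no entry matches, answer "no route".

R21

Routes whose prefix contains 164.48.246.59:
  164.0.0.0/9 (164.0.0.0 - 164.127.255.255) -> R21
More-specific entries that do NOT match:
  164.48.240.0/22 (164.48.240.0 - 164.48.243.255) does not contain 164.48.246.59
  164.48.192.0/19 (164.48.192.0 - 164.48.223.255) does not contain 164.48.246.59
Longest matching prefix is /9 -> next hop R21.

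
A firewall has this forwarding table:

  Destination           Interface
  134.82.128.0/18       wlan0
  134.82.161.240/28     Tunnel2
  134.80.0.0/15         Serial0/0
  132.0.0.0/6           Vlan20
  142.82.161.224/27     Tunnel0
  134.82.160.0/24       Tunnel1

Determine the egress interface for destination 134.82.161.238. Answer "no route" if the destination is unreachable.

wlan0

Routes whose prefix contains 134.82.161.238:
  132.0.0.0/6 (132.0.0.0 - 135.255.255.255) -> Vlan20
  134.82.128.0/18 (134.82.128.0 - 134.82.191.255) -> wlan0
More-specific entries that do NOT match:
  134.82.161.240/28 (134.82.161.240 - 134.82.161.255) does not contain 134.82.161.238
  142.82.161.224/27 (142.82.161.224 - 142.82.161.255) does not contain 134.82.161.238
  134.82.160.0/24 (134.82.160.0 - 134.82.160.255) does not contain 134.82.161.238
Longest matching prefix is /18 -> interface wlan0.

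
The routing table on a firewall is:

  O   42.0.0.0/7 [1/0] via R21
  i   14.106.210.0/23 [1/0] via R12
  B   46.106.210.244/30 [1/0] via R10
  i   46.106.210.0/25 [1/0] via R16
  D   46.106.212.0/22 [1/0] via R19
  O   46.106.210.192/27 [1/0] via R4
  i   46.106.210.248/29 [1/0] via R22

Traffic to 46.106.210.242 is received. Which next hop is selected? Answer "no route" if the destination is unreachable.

no route

No entry's prefix contains 46.106.210.242; there is no default route.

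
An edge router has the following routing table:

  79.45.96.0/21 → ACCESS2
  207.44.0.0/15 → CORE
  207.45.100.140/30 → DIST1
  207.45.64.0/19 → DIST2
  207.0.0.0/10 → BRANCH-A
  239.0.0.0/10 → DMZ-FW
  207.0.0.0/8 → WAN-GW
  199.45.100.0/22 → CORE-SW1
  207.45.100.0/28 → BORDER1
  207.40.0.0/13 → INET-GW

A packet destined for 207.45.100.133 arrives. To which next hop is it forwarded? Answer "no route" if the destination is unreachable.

Routes whose prefix contains 207.45.100.133:
  207.0.0.0/8 (207.0.0.0 - 207.255.255.255) -> WAN-GW
  207.0.0.0/10 (207.0.0.0 - 207.63.255.255) -> BRANCH-A
  207.40.0.0/13 (207.40.0.0 - 207.47.255.255) -> INET-GW
  207.44.0.0/15 (207.44.0.0 - 207.45.255.255) -> CORE
More-specific entries that do NOT match:
  207.45.100.140/30 (207.45.100.140 - 207.45.100.143) does not contain 207.45.100.133
  207.45.100.0/28 (207.45.100.0 - 207.45.100.15) does not contain 207.45.100.133
  199.45.100.0/22 (199.45.100.0 - 199.45.103.255) does not contain 207.45.100.133
  79.45.96.0/21 (79.45.96.0 - 79.45.103.255) does not contain 207.45.100.133
  207.45.64.0/19 (207.45.64.0 - 207.45.95.255) does not contain 207.45.100.133
Longest matching prefix is /15 -> next hop CORE.

CORE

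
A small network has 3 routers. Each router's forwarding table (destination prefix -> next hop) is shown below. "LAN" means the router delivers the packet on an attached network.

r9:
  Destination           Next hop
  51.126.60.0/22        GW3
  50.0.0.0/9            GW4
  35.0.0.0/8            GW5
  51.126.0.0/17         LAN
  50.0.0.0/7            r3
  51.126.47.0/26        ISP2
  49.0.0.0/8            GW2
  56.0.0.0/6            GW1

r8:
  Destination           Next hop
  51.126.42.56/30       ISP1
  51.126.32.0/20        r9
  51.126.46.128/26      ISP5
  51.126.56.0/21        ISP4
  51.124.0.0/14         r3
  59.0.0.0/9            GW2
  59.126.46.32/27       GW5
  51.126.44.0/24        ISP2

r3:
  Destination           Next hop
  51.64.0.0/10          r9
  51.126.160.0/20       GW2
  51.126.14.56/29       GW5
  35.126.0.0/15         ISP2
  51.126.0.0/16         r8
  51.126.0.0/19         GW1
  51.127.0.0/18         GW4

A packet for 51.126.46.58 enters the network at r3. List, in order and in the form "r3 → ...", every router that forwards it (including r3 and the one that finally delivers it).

At r3: longest match for 51.126.46.58 is 51.126.0.0/16 -> r8
At r8: longest match for 51.126.46.58 is 51.126.32.0/20 -> r9
At r9: longest match for 51.126.46.58 is 51.126.0.0/17 -> LAN

r3 → r8 → r9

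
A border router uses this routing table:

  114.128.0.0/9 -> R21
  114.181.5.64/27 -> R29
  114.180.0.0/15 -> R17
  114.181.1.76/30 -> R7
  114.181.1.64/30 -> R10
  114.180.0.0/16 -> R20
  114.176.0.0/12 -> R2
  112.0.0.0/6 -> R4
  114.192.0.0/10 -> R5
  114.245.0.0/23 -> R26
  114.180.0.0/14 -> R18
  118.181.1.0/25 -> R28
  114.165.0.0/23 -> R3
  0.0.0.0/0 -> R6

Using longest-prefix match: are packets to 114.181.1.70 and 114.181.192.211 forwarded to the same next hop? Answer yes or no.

114.181.1.70: longest match 114.180.0.0/15 -> R17
114.181.192.211: longest match 114.180.0.0/15 -> R17

yes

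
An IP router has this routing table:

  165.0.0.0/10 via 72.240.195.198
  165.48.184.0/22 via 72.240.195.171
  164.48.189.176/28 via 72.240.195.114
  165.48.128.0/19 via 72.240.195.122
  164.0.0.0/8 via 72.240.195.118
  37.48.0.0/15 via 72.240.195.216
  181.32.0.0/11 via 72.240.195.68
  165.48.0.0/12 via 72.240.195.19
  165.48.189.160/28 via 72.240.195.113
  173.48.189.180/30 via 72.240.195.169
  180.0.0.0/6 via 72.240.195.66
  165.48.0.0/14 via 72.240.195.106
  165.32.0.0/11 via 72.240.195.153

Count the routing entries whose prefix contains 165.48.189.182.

Prefixes containing 165.48.189.182:
  165.0.0.0/10 (165.0.0.0 - 165.63.255.255)
  165.32.0.0/11 (165.32.0.0 - 165.63.255.255)
  165.48.0.0/12 (165.48.0.0 - 165.63.255.255)
  165.48.0.0/14 (165.48.0.0 - 165.51.255.255)
Total matching entries: 4.

4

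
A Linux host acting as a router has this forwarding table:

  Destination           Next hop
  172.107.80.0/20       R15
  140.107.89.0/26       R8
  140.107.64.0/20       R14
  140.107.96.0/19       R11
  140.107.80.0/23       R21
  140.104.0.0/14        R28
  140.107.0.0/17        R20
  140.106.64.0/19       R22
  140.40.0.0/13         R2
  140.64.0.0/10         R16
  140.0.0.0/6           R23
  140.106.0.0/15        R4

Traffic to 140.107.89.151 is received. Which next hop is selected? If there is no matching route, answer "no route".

R20

Routes whose prefix contains 140.107.89.151:
  140.0.0.0/6 (140.0.0.0 - 143.255.255.255) -> R23
  140.64.0.0/10 (140.64.0.0 - 140.127.255.255) -> R16
  140.104.0.0/14 (140.104.0.0 - 140.107.255.255) -> R28
  140.106.0.0/15 (140.106.0.0 - 140.107.255.255) -> R4
  140.107.0.0/17 (140.107.0.0 - 140.107.127.255) -> R20
More-specific entries that do NOT match:
  140.107.89.0/26 (140.107.89.0 - 140.107.89.63) does not contain 140.107.89.151
  140.107.80.0/23 (140.107.80.0 - 140.107.81.255) does not contain 140.107.89.151
  172.107.80.0/20 (172.107.80.0 - 172.107.95.255) does not contain 140.107.89.151
  140.107.64.0/20 (140.107.64.0 - 140.107.79.255) does not contain 140.107.89.151
  140.107.96.0/19 (140.107.96.0 - 140.107.127.255) does not contain 140.107.89.151
  140.106.64.0/19 (140.106.64.0 - 140.106.95.255) does not contain 140.107.89.151
Longest matching prefix is /17 -> next hop R20.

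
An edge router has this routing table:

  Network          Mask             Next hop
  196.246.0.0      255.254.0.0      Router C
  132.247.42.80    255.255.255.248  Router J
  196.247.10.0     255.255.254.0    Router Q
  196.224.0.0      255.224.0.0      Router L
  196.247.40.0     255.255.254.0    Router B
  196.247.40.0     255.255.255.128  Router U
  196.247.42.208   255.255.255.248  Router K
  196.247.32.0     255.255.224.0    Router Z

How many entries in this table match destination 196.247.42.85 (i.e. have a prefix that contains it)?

3

Prefixes containing 196.247.42.85:
  196.224.0.0/11 (196.224.0.0 - 196.255.255.255)
  196.246.0.0/15 (196.246.0.0 - 196.247.255.255)
  196.247.32.0/19 (196.247.32.0 - 196.247.63.255)
Total matching entries: 3.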